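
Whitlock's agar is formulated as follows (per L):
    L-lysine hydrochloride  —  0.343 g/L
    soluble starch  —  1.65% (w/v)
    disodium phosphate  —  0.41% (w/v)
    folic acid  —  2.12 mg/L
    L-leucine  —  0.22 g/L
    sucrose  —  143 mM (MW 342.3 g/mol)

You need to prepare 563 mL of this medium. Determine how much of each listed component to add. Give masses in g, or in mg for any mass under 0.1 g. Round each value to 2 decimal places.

L-lysine hydrochloride 0.19 g; soluble starch 9.29 g; disodium phosphate 2.31 g; folic acid 1.19 mg; L-leucine 0.12 g; sucrose 27.56 g

Target volume = 563 mL = 0.563 L.
L-lysine hydrochloride: 0.343 g/L × 0.563 L = 0.19 g
soluble starch: 1.65% w/v = 16.5 g/L → 16.5 × 0.563 L = 9.29 g
disodium phosphate: 0.41% w/v = 4.1 g/L → 4.1 × 0.563 L = 2.31 g
folic acid: 2.12 mg/L × 0.563 L = 1.19 mg
L-leucine: 0.22 g/L × 0.563 L = 0.12 g
sucrose: 143 mmol/L × 342.3 g/mol × 0.563 L ÷ 1000 = 27.56 g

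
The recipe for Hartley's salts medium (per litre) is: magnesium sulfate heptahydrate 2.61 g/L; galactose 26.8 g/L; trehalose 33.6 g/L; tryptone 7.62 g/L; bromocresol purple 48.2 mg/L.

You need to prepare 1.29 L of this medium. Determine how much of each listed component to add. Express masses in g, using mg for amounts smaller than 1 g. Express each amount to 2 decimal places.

magnesium sulfate heptahydrate 3.37 g; galactose 34.57 g; trehalose 43.34 g; tryptone 9.83 g; bromocresol purple 62.18 mg

Scale factor relative to 1 L: 1.29.
magnesium sulfate heptahydrate: 2.61 g/L × 1.29 L = 3.37 g
galactose: 26.8 g/L × 1.29 L = 34.57 g
trehalose: 33.6 g/L × 1.29 L = 43.34 g
tryptone: 7.62 g/L × 1.29 L = 9.83 g
bromocresol purple: 48.2 mg/L × 1.29 L = 62.18 mg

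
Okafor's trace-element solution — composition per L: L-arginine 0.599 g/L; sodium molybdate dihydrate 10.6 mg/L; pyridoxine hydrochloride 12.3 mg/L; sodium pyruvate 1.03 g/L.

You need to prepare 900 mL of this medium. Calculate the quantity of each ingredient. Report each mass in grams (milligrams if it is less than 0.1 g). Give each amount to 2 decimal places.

Target volume = 900 mL = 0.9 L.
L-arginine: 0.599 g/L × 0.9 L = 0.54 g
sodium molybdate dihydrate: 10.6 mg/L × 0.9 L = 9.54 mg
pyridoxine hydrochloride: 12.3 mg/L × 0.9 L = 11.07 mg
sodium pyruvate: 1.03 g/L × 0.9 L = 0.93 g

L-arginine 0.54 g; sodium molybdate dihydrate 9.54 mg; pyridoxine hydrochloride 11.07 mg; sodium pyruvate 0.93 g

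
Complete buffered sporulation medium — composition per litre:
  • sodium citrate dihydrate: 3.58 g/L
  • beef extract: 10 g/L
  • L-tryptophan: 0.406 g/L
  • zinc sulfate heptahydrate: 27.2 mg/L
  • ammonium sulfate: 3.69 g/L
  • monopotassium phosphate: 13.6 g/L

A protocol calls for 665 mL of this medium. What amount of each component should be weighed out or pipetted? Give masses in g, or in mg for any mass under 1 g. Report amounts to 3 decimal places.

Working volume: 665 mL = 0.665 L.
sodium citrate dihydrate: 3.58 g/L × 0.665 L = 2.381 g
beef extract: 10 g/L × 0.665 L = 6.650 g
L-tryptophan: 0.406 g/L × 0.665 L = 0.26999 g = 269.990 mg
zinc sulfate heptahydrate: 27.2 mg/L × 0.665 L = 18.088 mg
ammonium sulfate: 3.69 g/L × 0.665 L = 2.454 g
monopotassium phosphate: 13.6 g/L × 0.665 L = 9.044 g

sodium citrate dihydrate 2.381 g; beef extract 6.650 g; L-tryptophan 269.990 mg; zinc sulfate heptahydrate 18.088 mg; ammonium sulfate 2.454 g; monopotassium phosphate 9.044 g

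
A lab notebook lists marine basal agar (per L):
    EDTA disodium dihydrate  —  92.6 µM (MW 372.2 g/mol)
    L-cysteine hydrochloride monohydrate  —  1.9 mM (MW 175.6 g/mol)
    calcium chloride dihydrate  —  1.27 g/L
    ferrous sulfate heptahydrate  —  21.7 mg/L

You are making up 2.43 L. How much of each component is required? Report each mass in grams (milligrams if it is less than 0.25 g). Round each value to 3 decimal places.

EDTA disodium dihydrate 83.752 mg; L-cysteine hydrochloride monohydrate 0.811 g; calcium chloride dihydrate 3.086 g; ferrous sulfate heptahydrate 52.731 mg

Scale factor relative to 1 L: 2.43.
EDTA disodium dihydrate: 92.6 µmol/L × 372.2 g/mol × 2.43 L ÷ 1000 = 83.752 mg
L-cysteine hydrochloride monohydrate: 1.9 mmol/L × 175.6 g/mol × 2.43 L ÷ 1000 = 0.811 g
calcium chloride dihydrate: 1.27 g/L × 2.43 L = 3.086 g
ferrous sulfate heptahydrate: 21.7 mg/L × 2.43 L = 52.731 mg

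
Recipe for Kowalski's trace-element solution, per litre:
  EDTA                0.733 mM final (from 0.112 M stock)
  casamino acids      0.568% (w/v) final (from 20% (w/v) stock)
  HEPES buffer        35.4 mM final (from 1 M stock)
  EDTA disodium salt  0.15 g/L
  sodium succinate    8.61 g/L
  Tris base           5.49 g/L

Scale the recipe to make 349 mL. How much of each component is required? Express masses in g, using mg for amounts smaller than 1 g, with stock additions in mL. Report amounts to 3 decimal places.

EDTA 2.284 mL; casamino acids 9.912 mL; HEPES buffer 12.355 mL; EDTA disodium salt 52.350 mg; sodium succinate 3.005 g; Tris base 1.916 g

Target volume = 349 mL = 0.349 L.
EDTA: V = C2·V2/C1 = 0.733 mM × 349 mL ÷ 112 mM = 2.284 mL
casamino acids: V = C2·V2/C1 = 0.568% ÷ 20% × 349 mL = 9.912 mL
HEPES buffer: V = C2·V2/C1 = 35.4 mM × 349 mL ÷ 1000 mM = 12.355 mL
EDTA disodium salt: 0.15 g/L × 0.349 L = 0.05235 g = 52.350 mg
sodium succinate: 8.61 g/L × 0.349 L = 3.005 g
Tris base: 5.49 g/L × 0.349 L = 1.916 g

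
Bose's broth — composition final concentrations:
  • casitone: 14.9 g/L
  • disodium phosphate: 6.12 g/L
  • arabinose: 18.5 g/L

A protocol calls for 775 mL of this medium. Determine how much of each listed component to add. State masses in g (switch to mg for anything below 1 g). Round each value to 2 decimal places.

Working volume: 775 mL = 0.775 L.
casitone: 14.9 g/L × 0.775 L = 11.55 g
disodium phosphate: 6.12 g/L × 0.775 L = 4.74 g
arabinose: 18.5 g/L × 0.775 L = 14.34 g

casitone 11.55 g; disodium phosphate 4.74 g; arabinose 14.34 g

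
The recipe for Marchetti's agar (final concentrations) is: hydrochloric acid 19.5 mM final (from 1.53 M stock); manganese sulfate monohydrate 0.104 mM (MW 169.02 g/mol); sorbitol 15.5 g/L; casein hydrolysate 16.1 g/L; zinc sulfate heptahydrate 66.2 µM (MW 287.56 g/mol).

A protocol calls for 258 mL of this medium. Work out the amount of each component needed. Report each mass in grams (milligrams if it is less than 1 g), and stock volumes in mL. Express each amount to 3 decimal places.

hydrochloric acid 3.288 mL; manganese sulfate monohydrate 4.535 mg; sorbitol 3.999 g; casein hydrolysate 4.154 g; zinc sulfate heptahydrate 4.911 mg

Working volume: 258 mL = 0.258 L.
hydrochloric acid: dilute stock: 19.5 mM × 258 mL ÷ 1530 mM = 3.288 mL
manganese sulfate monohydrate: 0.104 mmol/L × 169.02 mg/mmol × 0.258 L = 4.535 mg
sorbitol: 15.5 g/L × 0.258 L = 3.999 g
casein hydrolysate: 16.1 g/L × 0.258 L = 4.154 g
zinc sulfate heptahydrate: 66.2 µmol/L × 287.56 g/mol × 0.258 L ÷ 1000 = 4.911 mg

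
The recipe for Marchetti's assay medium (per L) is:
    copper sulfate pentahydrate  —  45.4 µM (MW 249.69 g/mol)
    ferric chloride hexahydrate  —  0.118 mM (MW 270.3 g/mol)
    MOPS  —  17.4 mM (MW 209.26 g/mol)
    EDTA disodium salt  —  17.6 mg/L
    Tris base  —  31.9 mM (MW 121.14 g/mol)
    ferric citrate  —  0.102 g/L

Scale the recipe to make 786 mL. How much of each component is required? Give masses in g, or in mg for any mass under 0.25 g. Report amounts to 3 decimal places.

Scale factor relative to 1 L: 0.786.
copper sulfate pentahydrate: 45.4 µmol/L × 249.69 g/mol × 0.786 L ÷ 1000 = 8.910 mg
ferric chloride hexahydrate: 0.118 mmol/L × 270.3 mg/mmol × 0.786 L = 25.070 mg
MOPS: 17.4 mmol/L × 209.26 g/mol × 0.786 L ÷ 1000 = 2.862 g
EDTA disodium salt: 17.6 mg/L × 0.786 L = 13.834 mg
Tris base: 31.9 mmol/L × 121.14 g/mol × 0.786 L ÷ 1000 = 3.037 g
ferric citrate: 0.102 g/L × 0.786 L = 0.080172 g = 80.172 mg

copper sulfate pentahydrate 8.910 mg; ferric chloride hexahydrate 25.070 mg; MOPS 2.862 g; EDTA disodium salt 13.834 mg; Tris base 3.037 g; ferric citrate 80.172 mg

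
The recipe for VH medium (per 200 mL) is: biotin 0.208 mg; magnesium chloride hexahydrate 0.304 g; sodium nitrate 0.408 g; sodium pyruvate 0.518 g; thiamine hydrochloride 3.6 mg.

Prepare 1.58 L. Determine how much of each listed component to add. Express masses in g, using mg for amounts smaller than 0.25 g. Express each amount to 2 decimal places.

Ratio of target to recipe volume: 1580 / 200 = 7.9.
biotin: 0.208 mg × (1580 mL / 200 mL) = 1.64 mg
magnesium chloride hexahydrate: 0.304 g × (1580 mL / 200 mL) = 2.40 g
sodium nitrate: 0.408 g × (1580 mL / 200 mL) = 3.22 g
sodium pyruvate: 0.518 g × (1580 mL / 200 mL) = 4.09 g
thiamine hydrochloride: 3.6 mg × (1580 mL / 200 mL) = 28.44 mg

biotin 1.64 mg; magnesium chloride hexahydrate 2.40 g; sodium nitrate 3.22 g; sodium pyruvate 4.09 g; thiamine hydrochloride 28.44 mg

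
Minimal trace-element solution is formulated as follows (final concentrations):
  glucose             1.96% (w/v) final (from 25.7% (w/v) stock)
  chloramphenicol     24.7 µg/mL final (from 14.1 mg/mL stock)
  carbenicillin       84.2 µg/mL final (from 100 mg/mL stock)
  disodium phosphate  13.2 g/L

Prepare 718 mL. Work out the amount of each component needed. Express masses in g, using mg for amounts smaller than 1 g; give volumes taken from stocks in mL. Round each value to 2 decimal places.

glucose 54.76 mL; chloramphenicol 1.26 mL; carbenicillin 0.60 mL; disodium phosphate 9.48 g

Working volume: 718 mL = 0.718 L.
glucose: C1V1 = C2V2 → 1.96% ÷ 25.7% × 718 mL = 54.76 mL
chloramphenicol: V = C2·V2/C1 = 24.7 µg/mL × 718 mL ÷ 14100 µg/mL = 1.26 mL
carbenicillin: C1V1 = C2V2 → 84.2 µg/mL × 718 mL ÷ 100000 µg/mL = 0.60 mL
disodium phosphate: 13.2 g/L × 0.718 L = 9.48 g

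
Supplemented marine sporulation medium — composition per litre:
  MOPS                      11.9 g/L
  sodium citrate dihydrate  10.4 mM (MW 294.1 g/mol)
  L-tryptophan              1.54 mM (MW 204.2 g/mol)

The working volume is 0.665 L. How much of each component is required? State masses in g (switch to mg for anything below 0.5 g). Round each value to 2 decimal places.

MOPS 7.91 g; sodium citrate dihydrate 2.03 g; L-tryptophan 209.12 mg

Working volume: 0.665 L.
MOPS: 11.9 g/L × 0.665 L = 7.91 g
sodium citrate dihydrate: 10.4 mmol/L × 294.1 g/mol × 0.665 L ÷ 1000 = 2.03 g
L-tryptophan: 1.54 mmol/L × 204.2 mg/mmol × 0.665 L = 209.12 mg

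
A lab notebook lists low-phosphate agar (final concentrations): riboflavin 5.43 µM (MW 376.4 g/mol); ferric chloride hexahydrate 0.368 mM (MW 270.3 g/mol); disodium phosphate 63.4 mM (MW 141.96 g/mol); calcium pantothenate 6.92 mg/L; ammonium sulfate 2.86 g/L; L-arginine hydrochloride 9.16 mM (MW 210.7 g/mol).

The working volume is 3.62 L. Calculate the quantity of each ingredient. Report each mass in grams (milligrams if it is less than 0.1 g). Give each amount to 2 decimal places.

riboflavin 7.40 mg; ferric chloride hexahydrate 0.36 g; disodium phosphate 32.58 g; calcium pantothenate 25.05 mg; ammonium sulfate 10.35 g; L-arginine hydrochloride 6.99 g

Working volume: 3.62 L.
riboflavin: 5.43 µmol/L × 376.4 g/mol × 3.62 L ÷ 1000 = 7.40 mg
ferric chloride hexahydrate: 0.368 mmol/L × 270.3 g/mol × 3.62 L ÷ 1000 = 0.36 g
disodium phosphate: 63.4 mmol/L × 141.96 g/mol × 3.62 L ÷ 1000 = 32.58 g
calcium pantothenate: 6.92 mg/L × 3.62 L = 25.05 mg
ammonium sulfate: 2.86 g/L × 3.62 L = 10.35 g
L-arginine hydrochloride: 9.16 mmol/L × 210.7 g/mol × 3.62 L ÷ 1000 = 6.99 g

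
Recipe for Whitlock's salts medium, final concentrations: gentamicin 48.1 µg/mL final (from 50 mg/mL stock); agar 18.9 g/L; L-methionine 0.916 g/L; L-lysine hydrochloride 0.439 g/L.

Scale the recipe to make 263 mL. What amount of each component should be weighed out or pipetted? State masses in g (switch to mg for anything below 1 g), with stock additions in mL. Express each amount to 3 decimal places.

gentamicin 0.253 mL; agar 4.971 g; L-methionine 240.908 mg; L-lysine hydrochloride 115.457 mg

Scale factor relative to 1 L: 0.263.
gentamicin: V = C2·V2/C1 = 48.1 µg/mL × 263 mL ÷ 50000 µg/mL = 0.253 mL
agar: 18.9 g/L × 0.263 L = 4.971 g
L-methionine: 0.916 g/L × 0.263 L = 0.240908 g = 240.908 mg
L-lysine hydrochloride: 0.439 g/L × 0.263 L = 0.115457 g = 115.457 mg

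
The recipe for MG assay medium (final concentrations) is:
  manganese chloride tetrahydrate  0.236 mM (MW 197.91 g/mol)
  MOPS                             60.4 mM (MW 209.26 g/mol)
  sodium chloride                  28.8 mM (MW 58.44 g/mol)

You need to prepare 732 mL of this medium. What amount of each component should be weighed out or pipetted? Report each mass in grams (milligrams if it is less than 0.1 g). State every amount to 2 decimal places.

manganese chloride tetrahydrate 34.19 mg; MOPS 9.25 g; sodium chloride 1.23 g

Working volume: 732 mL = 0.732 L.
manganese chloride tetrahydrate: 0.236 mmol/L × 197.91 mg/mmol × 0.732 L = 34.19 mg
MOPS: 60.4 mmol/L × 209.26 g/mol × 0.732 L ÷ 1000 = 9.25 g
sodium chloride: 28.8 mmol/L × 58.44 g/mol × 0.732 L ÷ 1000 = 1.23 g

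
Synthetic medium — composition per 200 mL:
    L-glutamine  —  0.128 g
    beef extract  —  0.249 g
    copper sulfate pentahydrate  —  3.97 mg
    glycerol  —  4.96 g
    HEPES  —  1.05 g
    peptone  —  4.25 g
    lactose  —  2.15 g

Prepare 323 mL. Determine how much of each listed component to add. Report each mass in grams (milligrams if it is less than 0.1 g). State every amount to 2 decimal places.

L-glutamine 0.21 g; beef extract 0.40 g; copper sulfate pentahydrate 6.41 mg; glycerol 8.01 g; HEPES 1.70 g; peptone 6.86 g; lactose 3.47 g

Scale factor = 323 mL / 200 mL = 1.615.
L-glutamine: 0.128 g × (323 mL / 200 mL) = 0.21 g
beef extract: 0.249 g × (323 mL / 200 mL) = 0.40 g
copper sulfate pentahydrate: 3.97 mg × (323 mL / 200 mL) = 6.41 mg
glycerol: 4.96 g × (323 mL / 200 mL) = 8.01 g
HEPES: 1.05 g × (323 mL / 200 mL) = 1.70 g
peptone: 4.25 g × (323 mL / 200 mL) = 6.86 g
lactose: 2.15 g × (323 mL / 200 mL) = 3.47 g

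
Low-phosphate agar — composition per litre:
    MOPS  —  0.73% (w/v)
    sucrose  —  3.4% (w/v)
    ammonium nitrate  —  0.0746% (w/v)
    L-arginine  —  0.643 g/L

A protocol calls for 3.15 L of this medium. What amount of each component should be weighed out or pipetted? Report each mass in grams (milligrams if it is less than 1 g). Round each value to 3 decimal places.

MOPS 22.995 g; sucrose 107.100 g; ammonium nitrate 2.350 g; L-arginine 2.025 g

Scale factor relative to 1 L: 3.15.
MOPS: 0.73% w/v = 7.3 g/L → 7.3 × 3.15 L = 22.995 g
sucrose: 3.4 g per 100 mL × 3150 mL ÷ 100 = 107.100 g
ammonium nitrate: 0.0746 g per 100 mL × 3150 mL ÷ 100 = 2.350 g
L-arginine: 0.643 g/L × 3.15 L = 2.025 g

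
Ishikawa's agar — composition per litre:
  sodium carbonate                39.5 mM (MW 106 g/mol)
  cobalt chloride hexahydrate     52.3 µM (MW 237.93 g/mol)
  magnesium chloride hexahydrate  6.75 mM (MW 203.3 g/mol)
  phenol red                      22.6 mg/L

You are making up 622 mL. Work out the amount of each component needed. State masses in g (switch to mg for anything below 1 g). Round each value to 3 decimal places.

sodium carbonate 2.604 g; cobalt chloride hexahydrate 7.740 mg; magnesium chloride hexahydrate 853.555 mg; phenol red 14.057 mg

Target volume = 622 mL = 0.622 L.
sodium carbonate: 39.5 mmol/L × 106 g/mol × 0.622 L ÷ 1000 = 2.604 g
cobalt chloride hexahydrate: 52.3 µmol/L × 237.93 g/mol × 0.622 L ÷ 1000 = 7.740 mg
magnesium chloride hexahydrate: 6.75 mmol/L × 203.3 mg/mmol × 0.622 L = 853.555 mg
phenol red: 22.6 mg/L × 0.622 L = 14.057 mg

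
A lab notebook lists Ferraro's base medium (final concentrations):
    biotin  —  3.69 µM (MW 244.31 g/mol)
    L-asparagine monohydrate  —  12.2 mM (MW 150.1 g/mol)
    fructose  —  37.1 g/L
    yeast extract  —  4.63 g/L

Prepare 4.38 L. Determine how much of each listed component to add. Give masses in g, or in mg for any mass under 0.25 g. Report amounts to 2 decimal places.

biotin 3.95 mg; L-asparagine monohydrate 8.02 g; fructose 162.50 g; yeast extract 20.28 g

Scale factor relative to 1 L: 4.38.
biotin: 3.69 µmol/L × 244.31 g/mol × 4.38 L ÷ 1000 = 3.95 mg
L-asparagine monohydrate: 12.2 mmol/L × 150.1 g/mol × 4.38 L ÷ 1000 = 8.02 g
fructose: 37.1 g/L × 4.38 L = 162.50 g
yeast extract: 4.63 g/L × 4.38 L = 20.28 g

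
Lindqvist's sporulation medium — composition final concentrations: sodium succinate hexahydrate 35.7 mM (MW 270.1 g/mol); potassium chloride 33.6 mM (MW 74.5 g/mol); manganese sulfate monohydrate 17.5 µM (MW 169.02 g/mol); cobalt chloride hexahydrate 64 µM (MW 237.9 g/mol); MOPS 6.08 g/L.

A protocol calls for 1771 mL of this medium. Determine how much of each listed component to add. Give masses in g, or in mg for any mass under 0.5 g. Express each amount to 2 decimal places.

Scale factor relative to 1 L: 1.771.
sodium succinate hexahydrate: 35.7 mmol/L × 270.1 g/mol × 1.771 L ÷ 1000 = 17.08 g
potassium chloride: 33.6 mmol/L × 74.5 g/mol × 1.771 L ÷ 1000 = 4.43 g
manganese sulfate monohydrate: 17.5 µmol/L × 169.02 g/mol × 1.771 L ÷ 1000 = 5.24 mg
cobalt chloride hexahydrate: 64 µmol/L × 237.9 g/mol × 1.771 L ÷ 1000 = 26.96 mg
MOPS: 6.08 g/L × 1.771 L = 10.77 g

sodium succinate hexahydrate 17.08 g; potassium chloride 4.43 g; manganese sulfate monohydrate 5.24 mg; cobalt chloride hexahydrate 26.96 mg; MOPS 10.77 g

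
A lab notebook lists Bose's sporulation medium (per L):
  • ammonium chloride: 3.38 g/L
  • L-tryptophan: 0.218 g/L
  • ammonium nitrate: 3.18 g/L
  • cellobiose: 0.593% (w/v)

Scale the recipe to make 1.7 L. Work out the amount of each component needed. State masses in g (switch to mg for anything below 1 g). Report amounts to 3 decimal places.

ammonium chloride 5.746 g; L-tryptophan 370.600 mg; ammonium nitrate 5.406 g; cellobiose 10.081 g

Scale factor relative to 1 L: 1.7.
ammonium chloride: 3.38 g/L × 1.7 L = 5.746 g
L-tryptophan: 0.218 g/L × 1.7 L = 0.3706 g = 370.600 mg
ammonium nitrate: 3.18 g/L × 1.7 L = 5.406 g
cellobiose: 0.593 g per 100 mL × 1700 mL ÷ 100 = 10.081 g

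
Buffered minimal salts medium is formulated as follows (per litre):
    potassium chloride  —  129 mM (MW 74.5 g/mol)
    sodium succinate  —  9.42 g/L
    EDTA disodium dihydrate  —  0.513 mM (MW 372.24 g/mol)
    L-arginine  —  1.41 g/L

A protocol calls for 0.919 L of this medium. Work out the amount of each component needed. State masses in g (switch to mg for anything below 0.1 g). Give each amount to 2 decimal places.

Working volume: 0.919 L.
potassium chloride: 129 mmol/L × 74.5 g/mol × 0.919 L ÷ 1000 = 8.83 g
sodium succinate: 9.42 g/L × 0.919 L = 8.66 g
EDTA disodium dihydrate: 0.513 mmol/L × 372.24 g/mol × 0.919 L ÷ 1000 = 0.18 g
L-arginine: 1.41 g/L × 0.919 L = 1.30 g

potassium chloride 8.83 g; sodium succinate 8.66 g; EDTA disodium dihydrate 0.18 g; L-arginine 1.30 g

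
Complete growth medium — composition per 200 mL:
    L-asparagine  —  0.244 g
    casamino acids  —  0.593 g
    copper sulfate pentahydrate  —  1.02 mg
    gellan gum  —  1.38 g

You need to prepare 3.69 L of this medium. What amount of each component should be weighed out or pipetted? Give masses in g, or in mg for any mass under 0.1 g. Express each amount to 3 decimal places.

Ratio of target to recipe volume: 3690 / 200 = 18.45.
L-asparagine: 0.244 g × (3690 mL / 200 mL) = 4.502 g
casamino acids: 0.593 g × (3690 mL / 200 mL) = 10.941 g
copper sulfate pentahydrate: 1.02 mg × (3690 mL / 200 mL) = 18.819 mg
gellan gum: 1.38 g × (3690 mL / 200 mL) = 25.461 g

L-asparagine 4.502 g; casamino acids 10.941 g; copper sulfate pentahydrate 18.819 mg; gellan gum 25.461 g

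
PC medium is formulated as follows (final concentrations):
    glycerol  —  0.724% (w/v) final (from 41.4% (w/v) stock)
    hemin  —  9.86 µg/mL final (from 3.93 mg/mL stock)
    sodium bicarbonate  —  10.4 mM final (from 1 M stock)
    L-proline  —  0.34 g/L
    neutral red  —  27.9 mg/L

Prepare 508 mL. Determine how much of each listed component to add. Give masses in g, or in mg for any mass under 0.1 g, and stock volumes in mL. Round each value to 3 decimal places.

glycerol 8.884 mL; hemin 1.275 mL; sodium bicarbonate 5.283 mL; L-proline 0.173 g; neutral red 14.173 mg

Working volume: 508 mL = 0.508 L.
glycerol: V = C2·V2/C1 = 0.724% ÷ 41.4% × 508 mL = 8.884 mL
hemin: V = C2·V2/C1 = 9.86 µg/mL × 508 mL ÷ 3930 µg/mL = 1.275 mL
sodium bicarbonate: dilute stock: 10.4 mM × 508 mL ÷ 1000 mM = 5.283 mL
L-proline: 0.34 g/L × 0.508 L = 0.173 g
neutral red: 27.9 mg/L × 0.508 L = 14.173 mg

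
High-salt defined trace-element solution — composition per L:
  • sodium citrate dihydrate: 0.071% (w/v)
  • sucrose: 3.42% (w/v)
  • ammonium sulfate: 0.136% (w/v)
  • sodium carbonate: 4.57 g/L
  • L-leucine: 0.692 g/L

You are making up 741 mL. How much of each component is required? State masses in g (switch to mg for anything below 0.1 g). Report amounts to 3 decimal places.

sodium citrate dihydrate 0.526 g; sucrose 25.342 g; ammonium sulfate 1.008 g; sodium carbonate 3.386 g; L-leucine 0.513 g

Working volume: 741 mL = 0.741 L.
sodium citrate dihydrate: 0.071% w/v = 0.71 g/L → 0.71 × 0.741 L = 0.526 g
sucrose: 3.42% w/v = 34.2 g/L → 34.2 × 0.741 L = 25.342 g
ammonium sulfate: 0.136 g per 100 mL × 741 mL ÷ 100 = 1.008 g
sodium carbonate: 4.57 g/L × 0.741 L = 3.386 g
L-leucine: 0.692 g/L × 0.741 L = 0.513 g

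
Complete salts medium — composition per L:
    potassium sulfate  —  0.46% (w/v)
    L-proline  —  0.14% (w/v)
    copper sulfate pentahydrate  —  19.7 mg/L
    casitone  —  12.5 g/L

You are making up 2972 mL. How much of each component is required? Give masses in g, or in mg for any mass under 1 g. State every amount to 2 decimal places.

Target volume = 2972 mL = 2.972 L.
potassium sulfate: 0.46 g per 100 mL × 2972 mL ÷ 100 = 13.67 g
L-proline: 0.14 g per 100 mL × 2972 mL ÷ 100 = 4.16 g
copper sulfate pentahydrate: 19.7 mg/L × 2.972 L = 58.55 mg
casitone: 12.5 g/L × 2.972 L = 37.15 g

potassium sulfate 13.67 g; L-proline 4.16 g; copper sulfate pentahydrate 58.55 mg; casitone 37.15 g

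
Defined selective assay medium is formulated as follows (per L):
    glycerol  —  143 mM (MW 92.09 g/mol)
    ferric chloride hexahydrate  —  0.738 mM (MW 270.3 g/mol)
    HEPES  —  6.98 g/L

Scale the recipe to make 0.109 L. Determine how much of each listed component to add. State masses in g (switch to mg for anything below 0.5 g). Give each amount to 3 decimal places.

glycerol 1.435 g; ferric chloride hexahydrate 21.743 mg; HEPES 0.761 g

Working volume: 0.109 L.
glycerol: 143 mmol/L × 92.09 g/mol × 0.109 L ÷ 1000 = 1.435 g
ferric chloride hexahydrate: 0.738 mmol/L × 270.3 mg/mmol × 0.109 L = 21.743 mg
HEPES: 6.98 g/L × 0.109 L = 0.761 g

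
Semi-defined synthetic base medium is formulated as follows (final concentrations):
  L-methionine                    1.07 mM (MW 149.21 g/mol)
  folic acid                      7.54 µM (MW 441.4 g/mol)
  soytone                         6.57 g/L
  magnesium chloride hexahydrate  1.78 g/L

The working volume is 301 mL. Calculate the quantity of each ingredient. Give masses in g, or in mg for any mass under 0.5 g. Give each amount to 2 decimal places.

Scale factor relative to 1 L: 0.301.
L-methionine: 1.07 mmol/L × 149.21 mg/mmol × 0.301 L = 48.06 mg
folic acid: 7.54 µmol/L × 441.4 g/mol × 0.301 L ÷ 1000 = 1.00 mg
soytone: 6.57 g/L × 0.301 L = 1.98 g
magnesium chloride hexahydrate: 1.78 g/L × 0.301 L = 0.54 g

L-methionine 48.06 mg; folic acid 1.00 mg; soytone 1.98 g; magnesium chloride hexahydrate 0.54 g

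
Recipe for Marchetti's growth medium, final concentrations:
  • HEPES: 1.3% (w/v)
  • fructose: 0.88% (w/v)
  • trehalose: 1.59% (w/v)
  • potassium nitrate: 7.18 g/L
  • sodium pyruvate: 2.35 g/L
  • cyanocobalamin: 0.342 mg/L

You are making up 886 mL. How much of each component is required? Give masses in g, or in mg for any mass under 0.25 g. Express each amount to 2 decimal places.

Working volume: 886 mL = 0.886 L.
HEPES: 1.3% w/v = 13 g/L → 13 × 0.886 L = 11.52 g
fructose: 0.88% w/v = 8.8 g/L → 8.8 × 0.886 L = 7.80 g
trehalose: 1.59% w/v = 15.9 g/L → 15.9 × 0.886 L = 14.09 g
potassium nitrate: 7.18 g/L × 0.886 L = 6.36 g
sodium pyruvate: 2.35 g/L × 0.886 L = 2.08 g
cyanocobalamin: 0.342 mg/L × 0.886 L = 0.30 mg

HEPES 11.52 g; fructose 7.80 g; trehalose 14.09 g; potassium nitrate 6.36 g; sodium pyruvate 2.08 g; cyanocobalamin 0.30 mg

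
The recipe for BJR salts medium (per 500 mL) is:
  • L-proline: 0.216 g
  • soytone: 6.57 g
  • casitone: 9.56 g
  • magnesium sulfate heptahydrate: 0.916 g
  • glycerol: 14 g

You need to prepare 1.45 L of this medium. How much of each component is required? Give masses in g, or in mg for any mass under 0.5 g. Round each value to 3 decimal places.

Ratio of target to recipe volume: 1450 / 500 = 2.9.
L-proline: 0.216 g × (1450 mL / 500 mL) = 0.626 g
soytone: 6.57 g × (1450 mL / 500 mL) = 19.053 g
casitone: 9.56 g × (1450 mL / 500 mL) = 27.724 g
magnesium sulfate heptahydrate: 0.916 g × (1450 mL / 500 mL) = 2.656 g
glycerol: 14 g × (1450 mL / 500 mL) = 40.600 g

L-proline 0.626 g; soytone 19.053 g; casitone 27.724 g; magnesium sulfate heptahydrate 2.656 g; glycerol 40.600 g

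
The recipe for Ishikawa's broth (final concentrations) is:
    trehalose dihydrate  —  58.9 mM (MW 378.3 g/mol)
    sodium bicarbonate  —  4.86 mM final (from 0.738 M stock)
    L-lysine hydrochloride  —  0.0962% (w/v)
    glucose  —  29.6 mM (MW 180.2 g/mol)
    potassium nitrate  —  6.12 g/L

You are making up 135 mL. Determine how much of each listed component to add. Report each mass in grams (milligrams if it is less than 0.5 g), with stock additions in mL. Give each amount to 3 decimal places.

Scale factor relative to 1 L: 0.135.
trehalose dihydrate: 58.9 mmol/L × 378.3 g/mol × 0.135 L ÷ 1000 = 3.008 g
sodium bicarbonate: C1V1 = C2V2 → 4.86 mM × 135 mL ÷ 738 mM = 0.889 mL
L-lysine hydrochloride: 0.0962 g per 100 mL × 135 mL ÷ 100 = 0.12987 g = 129.870 mg
glucose: 29.6 mmol/L × 180.2 g/mol × 0.135 L ÷ 1000 = 0.720 g
potassium nitrate: 6.12 g/L × 0.135 L = 0.826 g

trehalose dihydrate 3.008 g; sodium bicarbonate 0.889 mL; L-lysine hydrochloride 129.870 mg; glucose 0.720 g; potassium nitrate 0.826 g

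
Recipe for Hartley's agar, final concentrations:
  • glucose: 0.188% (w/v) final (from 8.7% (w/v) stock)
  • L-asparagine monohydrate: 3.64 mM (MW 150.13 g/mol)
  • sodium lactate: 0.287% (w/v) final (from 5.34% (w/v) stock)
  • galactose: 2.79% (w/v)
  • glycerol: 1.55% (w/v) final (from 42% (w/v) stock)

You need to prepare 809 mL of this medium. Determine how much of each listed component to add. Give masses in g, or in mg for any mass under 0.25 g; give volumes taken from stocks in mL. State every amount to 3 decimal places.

glucose 17.482 mL; L-asparagine monohydrate 0.442 g; sodium lactate 43.480 mL; galactose 22.571 g; glycerol 29.856 mL

Target volume = 809 mL = 0.809 L.
glucose: C1V1 = C2V2 → 0.188% ÷ 8.7% × 809 mL = 17.482 mL
L-asparagine monohydrate: 3.64 mmol/L × 150.13 g/mol × 0.809 L ÷ 1000 = 0.442 g
sodium lactate: dilute stock: 0.287% ÷ 5.34% × 809 mL = 43.480 mL
galactose: 2.79% w/v = 27.9 g/L → 27.9 × 0.809 L = 22.571 g
glycerol: V = C2·V2/C1 = 1.55% ÷ 42% × 809 mL = 29.856 mL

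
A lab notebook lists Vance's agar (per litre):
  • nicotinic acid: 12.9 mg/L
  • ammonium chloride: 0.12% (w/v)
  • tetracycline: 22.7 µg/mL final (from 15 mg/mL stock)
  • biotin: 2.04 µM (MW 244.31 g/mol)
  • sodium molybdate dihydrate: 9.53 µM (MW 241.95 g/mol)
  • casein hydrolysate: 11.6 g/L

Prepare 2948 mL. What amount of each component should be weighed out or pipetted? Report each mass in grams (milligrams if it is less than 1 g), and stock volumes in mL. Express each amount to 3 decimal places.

Working volume: 2948 mL = 2.948 L.
nicotinic acid: 12.9 mg/L × 2.948 L = 38.029 mg
ammonium chloride: 0.12 g per 100 mL × 2948 mL ÷ 100 = 3.538 g
tetracycline: V = C2·V2/C1 = 22.7 µg/mL × 2948 mL ÷ 15000 µg/mL = 4.461 mL
biotin: 2.04 µmol/L × 244.31 g/mol × 2.948 L ÷ 1000 = 1.469 mg
sodium molybdate dihydrate: 9.53 µmol/L × 241.95 g/mol × 2.948 L ÷ 1000 = 6.797 mg
casein hydrolysate: 11.6 g/L × 2.948 L = 34.197 g

nicotinic acid 38.029 mg; ammonium chloride 3.538 g; tetracycline 4.461 mL; biotin 1.469 mg; sodium molybdate dihydrate 6.797 mg; casein hydrolysate 34.197 g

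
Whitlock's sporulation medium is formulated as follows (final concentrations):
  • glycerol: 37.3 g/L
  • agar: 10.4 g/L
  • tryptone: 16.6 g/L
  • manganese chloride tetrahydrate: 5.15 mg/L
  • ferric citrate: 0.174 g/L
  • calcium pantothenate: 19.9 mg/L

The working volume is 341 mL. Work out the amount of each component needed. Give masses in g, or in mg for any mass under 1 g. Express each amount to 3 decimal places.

glycerol 12.719 g; agar 3.546 g; tryptone 5.661 g; manganese chloride tetrahydrate 1.756 mg; ferric citrate 59.334 mg; calcium pantothenate 6.786 mg

Target volume = 341 mL = 0.341 L.
glycerol: 37.3 g/L × 0.341 L = 12.719 g
agar: 10.4 g/L × 0.341 L = 3.546 g
tryptone: 16.6 g/L × 0.341 L = 5.661 g
manganese chloride tetrahydrate: 5.15 mg/L × 0.341 L = 1.756 mg
ferric citrate: 0.174 g/L × 0.341 L = 0.059334 g = 59.334 mg
calcium pantothenate: 19.9 mg/L × 0.341 L = 6.786 mg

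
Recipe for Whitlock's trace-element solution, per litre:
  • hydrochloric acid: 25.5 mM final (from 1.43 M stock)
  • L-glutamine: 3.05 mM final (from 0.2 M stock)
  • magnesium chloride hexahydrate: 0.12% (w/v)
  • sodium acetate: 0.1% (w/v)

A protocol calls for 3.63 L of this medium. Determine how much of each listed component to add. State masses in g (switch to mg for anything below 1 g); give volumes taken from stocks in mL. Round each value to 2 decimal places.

Scale factor relative to 1 L: 3.63.
hydrochloric acid: C1V1 = C2V2 → 25.5 mM × 3630 mL ÷ 1430 mM = 64.73 mL
L-glutamine: V = C2·V2/C1 = 3.05 mM × 3630 mL ÷ 200 mM = 55.36 mL
magnesium chloride hexahydrate: 0.12% w/v = 1.2 g/L → 1.2 × 3.63 L = 4.36 g
sodium acetate: 0.1% w/v = 1 g/L → 1 × 3.63 L = 3.63 g

hydrochloric acid 64.73 mL; L-glutamine 55.36 mL; magnesium chloride hexahydrate 4.36 g; sodium acetate 3.63 g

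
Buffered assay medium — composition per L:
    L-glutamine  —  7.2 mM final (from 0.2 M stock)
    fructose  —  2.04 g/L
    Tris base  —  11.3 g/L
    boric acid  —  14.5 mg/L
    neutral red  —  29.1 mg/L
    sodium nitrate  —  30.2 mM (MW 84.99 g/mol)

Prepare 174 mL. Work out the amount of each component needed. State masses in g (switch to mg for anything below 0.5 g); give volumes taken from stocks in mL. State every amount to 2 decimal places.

L-glutamine 6.26 mL; fructose 354.96 mg; Tris base 1.97 g; boric acid 2.52 mg; neutral red 5.06 mg; sodium nitrate 446.61 mg

Working volume: 174 mL = 0.174 L.
L-glutamine: dilute stock: 7.2 mM × 174 mL ÷ 200 mM = 6.26 mL
fructose: 2.04 g/L × 0.174 L = 0.35496 g = 354.96 mg
Tris base: 11.3 g/L × 0.174 L = 1.97 g
boric acid: 14.5 mg/L × 0.174 L = 2.52 mg
neutral red: 29.1 mg/L × 0.174 L = 5.06 mg
sodium nitrate: 30.2 mmol/L × 84.99 mg/mmol × 0.174 L = 446.61 mg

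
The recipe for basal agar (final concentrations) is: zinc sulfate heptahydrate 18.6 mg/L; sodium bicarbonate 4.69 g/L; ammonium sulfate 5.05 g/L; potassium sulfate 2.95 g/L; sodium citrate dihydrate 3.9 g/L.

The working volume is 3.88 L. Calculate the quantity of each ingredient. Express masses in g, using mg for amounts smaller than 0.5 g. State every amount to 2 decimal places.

zinc sulfate heptahydrate 72.17 mg; sodium bicarbonate 18.20 g; ammonium sulfate 19.59 g; potassium sulfate 11.45 g; sodium citrate dihydrate 15.13 g

Working volume: 3.88 L.
zinc sulfate heptahydrate: 18.6 mg/L × 3.88 L = 72.17 mg
sodium bicarbonate: 4.69 g/L × 3.88 L = 18.20 g
ammonium sulfate: 5.05 g/L × 3.88 L = 19.59 g
potassium sulfate: 2.95 g/L × 3.88 L = 11.45 g
sodium citrate dihydrate: 3.9 g/L × 3.88 L = 15.13 g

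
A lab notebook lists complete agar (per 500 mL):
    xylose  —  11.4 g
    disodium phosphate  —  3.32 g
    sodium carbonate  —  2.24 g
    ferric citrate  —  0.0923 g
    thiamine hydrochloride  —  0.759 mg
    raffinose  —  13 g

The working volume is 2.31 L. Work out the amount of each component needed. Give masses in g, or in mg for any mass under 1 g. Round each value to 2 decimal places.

xylose 52.67 g; disodium phosphate 15.34 g; sodium carbonate 10.35 g; ferric citrate 426.43 mg; thiamine hydrochloride 3.51 mg; raffinose 60.06 g

Scale factor = 2310 mL / 500 mL = 4.62.
xylose: 11.4 g × (2310 mL / 500 mL) = 52.67 g
disodium phosphate: 3.32 g × (2310 mL / 500 mL) = 15.34 g
sodium carbonate: 2.24 g × (2310 mL / 500 mL) = 10.35 g
ferric citrate: 0.0923 g × (2310 mL / 500 mL) = 0.426426 g = 426.43 mg
thiamine hydrochloride: 0.759 mg × (2310 mL / 500 mL) = 3.51 mg
raffinose: 13 g × (2310 mL / 500 mL) = 60.06 g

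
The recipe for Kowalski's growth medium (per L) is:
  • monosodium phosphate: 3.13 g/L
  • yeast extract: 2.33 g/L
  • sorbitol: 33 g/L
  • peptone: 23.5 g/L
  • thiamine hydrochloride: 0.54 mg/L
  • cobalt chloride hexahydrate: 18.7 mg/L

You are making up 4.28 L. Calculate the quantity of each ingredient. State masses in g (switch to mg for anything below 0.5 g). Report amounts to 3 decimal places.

monosodium phosphate 13.396 g; yeast extract 9.972 g; sorbitol 141.240 g; peptone 100.580 g; thiamine hydrochloride 2.311 mg; cobalt chloride hexahydrate 80.036 mg

Working volume: 4.28 L.
monosodium phosphate: 3.13 g/L × 4.28 L = 13.396 g
yeast extract: 2.33 g/L × 4.28 L = 9.972 g
sorbitol: 33 g/L × 4.28 L = 141.240 g
peptone: 23.5 g/L × 4.28 L = 100.580 g
thiamine hydrochloride: 0.54 mg/L × 4.28 L = 2.311 mg
cobalt chloride hexahydrate: 18.7 mg/L × 4.28 L = 80.036 mg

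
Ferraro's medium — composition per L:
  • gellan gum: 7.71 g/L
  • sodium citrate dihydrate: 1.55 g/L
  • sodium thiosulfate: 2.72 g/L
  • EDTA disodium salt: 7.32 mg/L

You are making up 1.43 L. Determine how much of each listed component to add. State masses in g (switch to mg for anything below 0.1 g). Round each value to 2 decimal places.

Working volume: 1.43 L.
gellan gum: 7.71 g/L × 1.43 L = 11.03 g
sodium citrate dihydrate: 1.55 g/L × 1.43 L = 2.22 g
sodium thiosulfate: 2.72 g/L × 1.43 L = 3.89 g
EDTA disodium salt: 7.32 mg/L × 1.43 L = 10.47 mg

gellan gum 11.03 g; sodium citrate dihydrate 2.22 g; sodium thiosulfate 3.89 g; EDTA disodium salt 10.47 mg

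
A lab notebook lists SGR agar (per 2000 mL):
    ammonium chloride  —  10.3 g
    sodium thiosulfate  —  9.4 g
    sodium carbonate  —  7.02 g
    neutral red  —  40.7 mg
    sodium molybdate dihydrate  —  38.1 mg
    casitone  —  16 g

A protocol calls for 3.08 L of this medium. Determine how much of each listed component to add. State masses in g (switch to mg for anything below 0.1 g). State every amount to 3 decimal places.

ammonium chloride 15.862 g; sodium thiosulfate 14.476 g; sodium carbonate 10.811 g; neutral red 62.678 mg; sodium molybdate dihydrate 58.674 mg; casitone 24.640 g

Scale factor = 3080 mL / 2000 mL = 1.54.
ammonium chloride: 10.3 g × (3080 mL / 2000 mL) = 15.862 g
sodium thiosulfate: 9.4 g × (3080 mL / 2000 mL) = 14.476 g
sodium carbonate: 7.02 g × (3080 mL / 2000 mL) = 10.811 g
neutral red: 40.7 mg × (3080 mL / 2000 mL) = 62.678 mg
sodium molybdate dihydrate: 38.1 mg × (3080 mL / 2000 mL) = 58.674 mg
casitone: 16 g × (3080 mL / 2000 mL) = 24.640 g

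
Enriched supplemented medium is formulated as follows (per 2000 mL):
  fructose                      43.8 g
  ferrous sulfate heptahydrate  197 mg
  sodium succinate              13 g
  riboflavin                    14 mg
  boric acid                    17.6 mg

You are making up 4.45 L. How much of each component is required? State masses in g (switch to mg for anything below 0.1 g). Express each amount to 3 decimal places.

Ratio of target to recipe volume: 4450 / 2000 = 2.225.
fructose: 43.8 g × (4450 mL / 2000 mL) = 97.455 g
ferrous sulfate heptahydrate: 197 mg × (4450 mL / 2000 mL) = 438.325 mg = 0.438 g
sodium succinate: 13 g × (4450 mL / 2000 mL) = 28.925 g
riboflavin: 14 mg × (4450 mL / 2000 mL) = 31.150 mg
boric acid: 17.6 mg × (4450 mL / 2000 mL) = 39.160 mg

fructose 97.455 g; ferrous sulfate heptahydrate 0.438 g; sodium succinate 28.925 g; riboflavin 31.150 mg; boric acid 39.160 mg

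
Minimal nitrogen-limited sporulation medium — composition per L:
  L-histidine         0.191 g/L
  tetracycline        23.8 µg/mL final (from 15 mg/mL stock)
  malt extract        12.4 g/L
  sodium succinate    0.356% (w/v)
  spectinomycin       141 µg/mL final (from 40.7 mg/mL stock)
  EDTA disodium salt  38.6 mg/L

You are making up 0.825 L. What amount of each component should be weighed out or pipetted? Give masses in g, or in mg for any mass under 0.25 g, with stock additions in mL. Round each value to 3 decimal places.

L-histidine 157.575 mg; tetracycline 1.309 mL; malt extract 10.230 g; sodium succinate 2.937 g; spectinomycin 2.858 mL; EDTA disodium salt 31.845 mg

Working volume: 0.825 L.
L-histidine: 0.191 g/L × 0.825 L = 0.157575 g = 157.575 mg
tetracycline: V = C2·V2/C1 = 23.8 µg/mL × 825 mL ÷ 15000 µg/mL = 1.309 mL
malt extract: 12.4 g/L × 0.825 L = 10.230 g
sodium succinate: 0.356% w/v = 3.56 g/L → 3.56 × 0.825 L = 2.937 g
spectinomycin: C1V1 = C2V2 → 141 µg/mL × 825 mL ÷ 40700 µg/mL = 2.858 mL
EDTA disodium salt: 38.6 mg/L × 0.825 L = 31.845 mg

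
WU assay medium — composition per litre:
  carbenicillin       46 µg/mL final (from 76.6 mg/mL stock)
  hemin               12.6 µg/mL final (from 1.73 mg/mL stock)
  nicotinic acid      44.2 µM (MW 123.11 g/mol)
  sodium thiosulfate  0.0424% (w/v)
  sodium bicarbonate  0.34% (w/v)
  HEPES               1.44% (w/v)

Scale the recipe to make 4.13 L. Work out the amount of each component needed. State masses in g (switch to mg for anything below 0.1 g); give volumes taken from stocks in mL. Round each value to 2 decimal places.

Scale factor relative to 1 L: 4.13.
carbenicillin: dilute stock: 46 µg/mL × 4130 mL ÷ 76600 µg/mL = 2.48 mL
hemin: dilute stock: 12.6 µg/mL × 4130 mL ÷ 1730 µg/mL = 30.08 mL
nicotinic acid: 44.2 µmol/L × 123.11 g/mol × 4.13 L ÷ 1000 = 22.47 mg
sodium thiosulfate: 0.0424% w/v = 0.424 g/L → 0.424 × 4.13 L = 1.75 g
sodium bicarbonate: 0.34 g per 100 mL × 4130 mL ÷ 100 = 14.04 g
HEPES: 1.44% w/v = 14.4 g/L → 14.4 × 4.13 L = 59.47 g

carbenicillin 2.48 mL; hemin 30.08 mL; nicotinic acid 22.47 mg; sodium thiosulfate 1.75 g; sodium bicarbonate 14.04 g; HEPES 59.47 g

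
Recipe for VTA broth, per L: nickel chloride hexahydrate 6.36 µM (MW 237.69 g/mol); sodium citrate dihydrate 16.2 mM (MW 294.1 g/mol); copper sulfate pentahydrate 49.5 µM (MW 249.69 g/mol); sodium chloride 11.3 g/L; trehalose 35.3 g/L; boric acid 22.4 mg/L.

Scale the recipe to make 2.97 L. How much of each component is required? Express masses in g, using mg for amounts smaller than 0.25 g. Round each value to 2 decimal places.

nickel chloride hexahydrate 4.49 mg; sodium citrate dihydrate 14.15 g; copper sulfate pentahydrate 36.71 mg; sodium chloride 33.56 g; trehalose 104.84 g; boric acid 66.53 mg

Scale factor relative to 1 L: 2.97.
nickel chloride hexahydrate: 6.36 µmol/L × 237.69 g/mol × 2.97 L ÷ 1000 = 4.49 mg
sodium citrate dihydrate: 16.2 mmol/L × 294.1 g/mol × 2.97 L ÷ 1000 = 14.15 g
copper sulfate pentahydrate: 49.5 µmol/L × 249.69 g/mol × 2.97 L ÷ 1000 = 36.71 mg
sodium chloride: 11.3 g/L × 2.97 L = 33.56 g
trehalose: 35.3 g/L × 2.97 L = 104.84 g
boric acid: 22.4 mg/L × 2.97 L = 66.53 mg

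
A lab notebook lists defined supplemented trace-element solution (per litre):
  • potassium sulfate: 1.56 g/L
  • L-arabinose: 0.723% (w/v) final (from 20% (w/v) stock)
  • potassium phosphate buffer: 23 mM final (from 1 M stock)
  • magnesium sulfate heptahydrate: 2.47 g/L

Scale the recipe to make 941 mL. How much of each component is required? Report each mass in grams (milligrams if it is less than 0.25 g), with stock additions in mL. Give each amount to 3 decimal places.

potassium sulfate 1.468 g; L-arabinose 34.017 mL; potassium phosphate buffer 21.643 mL; magnesium sulfate heptahydrate 2.324 g

Working volume: 941 mL = 0.941 L.
potassium sulfate: 1.56 g/L × 0.941 L = 1.468 g
L-arabinose: dilute stock: 0.723% ÷ 20% × 941 mL = 34.017 mL
potassium phosphate buffer: C1V1 = C2V2 → 23 mM × 941 mL ÷ 1000 mM = 21.643 mL
magnesium sulfate heptahydrate: 2.47 g/L × 0.941 L = 2.324 g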